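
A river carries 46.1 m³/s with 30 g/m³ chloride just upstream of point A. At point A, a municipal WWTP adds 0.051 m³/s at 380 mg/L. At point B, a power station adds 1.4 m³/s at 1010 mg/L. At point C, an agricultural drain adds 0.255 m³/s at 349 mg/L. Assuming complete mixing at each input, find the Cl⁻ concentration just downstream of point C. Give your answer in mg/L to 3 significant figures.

After input A: C = (46.1·30 + 0.051·380) / 46.15 = 30.39 mg/L.
After input B: C = (46.15·30.39 + 1.4·1010) / 47.55 = 59.23 mg/L.
After input C: C = (47.55·59.23 + 0.255·349) / 47.81 = 60.77 mg/L.

60.8 mg/L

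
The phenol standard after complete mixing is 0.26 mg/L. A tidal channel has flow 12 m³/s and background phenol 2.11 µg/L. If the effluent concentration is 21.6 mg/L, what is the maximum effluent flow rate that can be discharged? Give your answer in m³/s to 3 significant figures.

2.11 µg/L = 0.00211 mg/L.
Mass balance at complete mixing: C_std·(Q_w + Q_r) = Q_w·C_e + Q_r·C_b.
Rearranging, Q_w = Q_r·(C_std − C_b)/(C_e − C_std) = 12·(0.26 − 0.00211) / (21.6 − 0.26) = 0.145 m³/s.

0.145 m³/s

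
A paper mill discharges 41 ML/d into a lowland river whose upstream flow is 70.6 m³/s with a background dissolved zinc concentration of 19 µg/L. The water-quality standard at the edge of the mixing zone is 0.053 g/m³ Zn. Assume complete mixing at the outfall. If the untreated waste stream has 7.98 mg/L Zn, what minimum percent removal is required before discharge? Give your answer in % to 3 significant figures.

35.9 %

41 ML/d = 0.4745 m³/s.
19 µg/L = 0.019 mg/L.
Mass balance: 0.053·71.07 = 0.4745·Cₑ + 70.6·0.019.
Cₑ = (3.767 − 1.341) / 0.4745 = 5.111 mg/L.
Required removal = 1 − 5.111/7.98 = 35.95 %.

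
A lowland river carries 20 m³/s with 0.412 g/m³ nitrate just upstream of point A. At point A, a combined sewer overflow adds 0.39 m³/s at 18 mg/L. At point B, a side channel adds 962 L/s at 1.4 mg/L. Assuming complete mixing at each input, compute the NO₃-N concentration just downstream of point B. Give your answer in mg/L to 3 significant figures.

0.778 mg/L

After input A: C = (20·0.412 + 0.39·18) / 20.39 = 0.7484 mg/L.
962 L/s = 0.962 m³/s.
After input B: C = (20.39·0.7484 + 0.962·1.4) / 21.35 = 0.7778 mg/L.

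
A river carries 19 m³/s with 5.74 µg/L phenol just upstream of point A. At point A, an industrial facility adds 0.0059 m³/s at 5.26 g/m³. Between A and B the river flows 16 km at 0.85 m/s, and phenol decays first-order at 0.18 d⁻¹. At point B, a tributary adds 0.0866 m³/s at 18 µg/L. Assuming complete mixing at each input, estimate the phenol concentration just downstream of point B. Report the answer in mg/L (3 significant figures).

5.74 µg/L = 0.00574 mg/L.
After input A: C = (19·0.00574 + 0.0059·5.26) / 19.01 = 0.007371 mg/L.
Over the 16 km reach to input B (t = 1.882e+04 s = 0.2179 d), decay gives C = 0.007371·exp(−0.18·0.2179) = 0.007088 mg/L.
18 µg/L = 0.018 mg/L.
After input B: C = (19.01·0.007088 + 0.0866·0.018) / 19.09 = 0.007137 mg/L.

0.00714 mg/L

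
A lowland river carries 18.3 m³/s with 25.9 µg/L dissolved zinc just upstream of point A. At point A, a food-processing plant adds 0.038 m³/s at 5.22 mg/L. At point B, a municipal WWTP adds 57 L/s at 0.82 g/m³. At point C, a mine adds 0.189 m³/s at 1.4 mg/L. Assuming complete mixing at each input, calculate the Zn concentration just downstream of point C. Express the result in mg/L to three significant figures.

0.0529 mg/L

25.9 µg/L = 0.0259 mg/L.
After input A: C = (18.3·0.0259 + 0.038·5.22) / 18.34 = 0.03666 mg/L.
57 L/s = 0.057 m³/s.
After input B: C = (18.34·0.03666 + 0.057·0.82) / 18.39 = 0.03909 mg/L.
After input C: C = (18.39·0.03909 + 0.189·1.4) / 18.58 = 0.05293 mg/L.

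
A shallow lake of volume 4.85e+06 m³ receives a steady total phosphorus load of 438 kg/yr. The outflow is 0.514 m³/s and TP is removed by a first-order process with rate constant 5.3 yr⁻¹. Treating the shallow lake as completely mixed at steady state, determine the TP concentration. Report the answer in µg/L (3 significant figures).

10.4 µg/L

Outflow Q = 0.514 m³/s × 3.156e+07 s/yr = 1.622e+07 m³/yr.
Steady-state CSTR mass balance: W = Q·C + k·V·C, so C = W/(Q + kV).
Q + kV = 1.622e+07 + 5.3·4.85e+06 = 4.193e+07 m³/yr.
C = 438/4.193e+07 = 1.045e-05 kg/m³ = 0.01045 mg/L = 10.45 µg/L.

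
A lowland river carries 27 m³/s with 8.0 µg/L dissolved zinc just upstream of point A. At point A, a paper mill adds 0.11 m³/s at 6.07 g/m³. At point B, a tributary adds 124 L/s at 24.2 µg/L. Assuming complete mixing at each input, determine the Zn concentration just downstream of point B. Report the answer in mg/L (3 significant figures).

8.0 µg/L = 0.008 mg/L.
After input A: C = (27·0.008 + 0.11·6.07) / 27.11 = 0.0326 mg/L.
124 L/s = 0.124 m³/s.
24.2 µg/L = 0.0242 mg/L.
After input B: C = (27.11·0.0326 + 0.124·0.0242) / 27.23 = 0.03256 mg/L.

0.0326 mg/L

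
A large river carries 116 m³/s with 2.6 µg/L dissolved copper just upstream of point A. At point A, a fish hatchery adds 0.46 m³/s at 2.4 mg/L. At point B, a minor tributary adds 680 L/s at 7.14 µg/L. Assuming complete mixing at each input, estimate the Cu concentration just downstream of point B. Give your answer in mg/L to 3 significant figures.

0.0120 mg/L

2.6 µg/L = 0.0026 mg/L.
After input A: C = (116·0.0026 + 0.46·2.4) / 116.5 = 0.01207 mg/L.
680 L/s = 0.68 m³/s.
7.14 µg/L = 0.00714 mg/L.
After input B: C = (116.5·0.01207 + 0.68·0.00714) / 117.1 = 0.01204 mg/L.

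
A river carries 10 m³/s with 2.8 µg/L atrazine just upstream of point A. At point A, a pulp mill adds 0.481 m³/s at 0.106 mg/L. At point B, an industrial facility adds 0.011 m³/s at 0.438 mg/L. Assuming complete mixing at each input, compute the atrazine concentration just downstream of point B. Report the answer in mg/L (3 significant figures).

0.00799 mg/L

2.8 µg/L = 0.0028 mg/L.
After input A: C = (10·0.0028 + 0.481·0.106) / 10.48 = 0.007536 mg/L.
After input B: C = (10.48·0.007536 + 0.011·0.438) / 10.49 = 0.007987 mg/L.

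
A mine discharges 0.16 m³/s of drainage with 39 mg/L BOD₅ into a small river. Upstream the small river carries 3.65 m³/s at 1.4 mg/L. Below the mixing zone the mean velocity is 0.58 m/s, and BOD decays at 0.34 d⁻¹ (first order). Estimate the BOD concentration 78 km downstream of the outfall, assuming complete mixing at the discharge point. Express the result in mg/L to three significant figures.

After complete mixing, C₀ = (0.16·39 + 3.65·1.4) / 3.81 = 2.979 mg/L.
Travel time t = 7.8e+04 m / 0.58 m/s = 1.345e+05 s = 1.557 d.
C = 2.979·exp(−0.34·1.557) = 2.979·0.5891 = 1.755 mg/L.

1.75 mg/L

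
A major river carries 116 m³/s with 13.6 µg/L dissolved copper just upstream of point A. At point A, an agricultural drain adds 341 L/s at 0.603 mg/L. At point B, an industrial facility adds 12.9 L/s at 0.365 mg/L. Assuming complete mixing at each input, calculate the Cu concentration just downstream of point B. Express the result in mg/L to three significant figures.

0.0154 mg/L

13.6 µg/L = 0.0136 mg/L.
341 L/s = 0.341 m³/s.
After input A: C = (116·0.0136 + 0.341·0.603) / 116.3 = 0.01533 mg/L.
12.9 L/s = 0.0129 m³/s.
After input B: C = (116.3·0.01533 + 0.0129·0.365) / 116.4 = 0.01537 mg/L.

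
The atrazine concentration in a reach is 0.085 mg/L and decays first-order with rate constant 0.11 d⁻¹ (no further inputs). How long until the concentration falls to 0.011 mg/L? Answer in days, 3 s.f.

18.6 d

t = ln(C₀/C)/k = ln(0.085/0.011)/0.11 = 2.045/0.11 = 18.59 d.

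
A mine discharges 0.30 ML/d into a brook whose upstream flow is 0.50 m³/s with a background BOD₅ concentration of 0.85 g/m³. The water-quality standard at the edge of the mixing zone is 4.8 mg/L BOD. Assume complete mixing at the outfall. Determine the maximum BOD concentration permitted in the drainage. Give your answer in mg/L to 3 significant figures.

0.30 ML/d = 0.003472 m³/s.
Mass balance: 4.8·0.5035 = 0.003472·Cₑ + 0.5·0.85.
Cₑ = (2.417 − 0.425) / 0.003472 = 573.6 mg/L.

574 mg/L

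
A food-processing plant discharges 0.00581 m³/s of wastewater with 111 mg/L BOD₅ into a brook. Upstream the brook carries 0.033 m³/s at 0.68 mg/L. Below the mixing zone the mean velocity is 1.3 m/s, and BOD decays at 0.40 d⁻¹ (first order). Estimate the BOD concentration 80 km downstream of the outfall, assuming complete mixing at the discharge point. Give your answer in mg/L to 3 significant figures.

After complete mixing, C₀ = (0.00581·111 + 0.033·0.68) / 0.03881 = 17.2 mg/L.
Travel time t = 8e+04 m / 1.3 m/s = 6.154e+04 s = 0.7123 d.
C = 17.2·exp(−0.40·0.7123) = 17.2·0.7521 = 12.93 mg/L.

12.9 mg/L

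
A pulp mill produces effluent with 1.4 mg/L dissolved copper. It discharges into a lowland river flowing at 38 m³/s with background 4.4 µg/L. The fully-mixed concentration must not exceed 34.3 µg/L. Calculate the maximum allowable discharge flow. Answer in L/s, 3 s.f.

4.4 µg/L = 0.0044 mg/L.
34.3 µg/L = 0.0343 mg/L.
Mass balance at complete mixing: C_std·(Q_w + Q_r) = Q_w·C_e + Q_r·C_b.
Rearranging, Q_w = Q_r·(C_std − C_b)/(C_e − C_std) = 38·(0.0343 − 0.0044) / (1.4 − 0.0343) = 0.832 m³/s.
= 832 L/s.

832 L/s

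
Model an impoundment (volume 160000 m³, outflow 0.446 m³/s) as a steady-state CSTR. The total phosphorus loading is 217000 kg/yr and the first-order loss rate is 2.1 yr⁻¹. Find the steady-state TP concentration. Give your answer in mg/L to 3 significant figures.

Outflow Q = 0.446 m³/s × 3.156e+07 s/yr = 1.407e+07 m³/yr.
Steady-state CSTR mass balance: W = Q·C + k·V·C, so C = W/(Q + kV).
Q + kV = 1.407e+07 + 2.1·160000 = 1.441e+07 m³/yr.
C = 217000/1.441e+07 = 0.01506 kg/m³ = 15.06 mg/L.

15.1 mg/L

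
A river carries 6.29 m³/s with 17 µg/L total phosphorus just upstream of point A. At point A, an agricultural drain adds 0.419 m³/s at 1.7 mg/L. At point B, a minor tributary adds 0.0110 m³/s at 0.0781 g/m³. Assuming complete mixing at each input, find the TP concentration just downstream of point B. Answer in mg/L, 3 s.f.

0.122 mg/L

17 µg/L = 0.017 mg/L.
After input A: C = (6.29·0.017 + 0.419·1.7) / 6.709 = 0.1221 mg/L.
After input B: C = (6.709·0.1221 + 0.011·0.0781) / 6.72 = 0.122 mg/L.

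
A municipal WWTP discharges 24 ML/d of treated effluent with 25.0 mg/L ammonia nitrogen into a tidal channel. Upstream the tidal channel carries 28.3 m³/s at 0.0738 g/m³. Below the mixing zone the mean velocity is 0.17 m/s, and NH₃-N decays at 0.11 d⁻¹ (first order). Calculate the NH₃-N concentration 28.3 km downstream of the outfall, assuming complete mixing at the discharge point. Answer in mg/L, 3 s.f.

0.256 mg/L

24 ML/d = 0.2778 m³/s.
After complete mixing, C₀ = (0.2778·25 + 28.3·0.0738) / 28.58 = 0.3161 mg/L.
Travel time t = 2.83e+04 m / 0.17 m/s = 1.665e+05 s = 1.927 d.
C = 0.3161·exp(−0.11·1.927) = 0.3161·0.809 = 0.2557 mg/L.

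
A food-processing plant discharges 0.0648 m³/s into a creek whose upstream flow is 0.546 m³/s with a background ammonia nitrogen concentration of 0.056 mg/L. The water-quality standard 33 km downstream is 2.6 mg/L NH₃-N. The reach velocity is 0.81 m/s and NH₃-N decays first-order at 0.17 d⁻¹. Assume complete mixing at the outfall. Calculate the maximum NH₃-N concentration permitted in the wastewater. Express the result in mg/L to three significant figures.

26.1 mg/L

Travel time to the compliance point: t = 3.3e+04/0.81 = 4.074e+04 s = 0.4715 d; decay factor exp(−0.17·0.4715) = 0.923.
So the concentration just after mixing may be at most 2.6/0.923 = 2.817 mg/L.
Mass balance: 2.817·0.6108 = 0.0648·Cₑ + 0.546·0.056.
Cₑ = (1.721 − 0.03058) / 0.0648 = 26.08 mg/L.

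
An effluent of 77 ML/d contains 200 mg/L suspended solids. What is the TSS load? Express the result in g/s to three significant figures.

178 g/s

77 ML/d = 0.8912 m³/s.
Mass flux = Q·C = 0.8912 m³/s × 200 g/m³ = 178.2 g/s.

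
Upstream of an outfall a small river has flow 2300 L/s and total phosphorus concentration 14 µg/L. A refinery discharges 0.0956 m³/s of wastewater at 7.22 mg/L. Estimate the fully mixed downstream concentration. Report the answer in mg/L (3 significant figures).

2300 L/s = 2.3 m³/s.
14 µg/L = 0.014 mg/L.
Conservation of mass across the mixing zone: C = (0.0956·7.22 + 2.3·0.014) / (0.0956 + 2.3) = 0.7224/2.396 = 0.3016 mg/L.

0.302 mg/L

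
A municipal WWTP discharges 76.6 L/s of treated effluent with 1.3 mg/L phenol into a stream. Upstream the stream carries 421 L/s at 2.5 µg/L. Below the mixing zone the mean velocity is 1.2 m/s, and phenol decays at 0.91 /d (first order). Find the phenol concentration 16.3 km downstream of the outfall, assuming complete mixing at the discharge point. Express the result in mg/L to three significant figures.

0.175 mg/L

76.6 L/s = 0.0766 m³/s.
421 L/s = 0.421 m³/s.
2.5 µg/L = 0.0025 mg/L.
After complete mixing, C₀ = (0.0766·1.3 + 0.421·0.0025) / 0.4976 = 0.2022 mg/L.
Travel time t = 1.63e+04 m / 1.2 m/s = 1.358e+04 s = 0.1572 d.
C = 0.2022·exp(−0.91·0.1572) = 0.2022·0.8667 = 0.1753 mg/L.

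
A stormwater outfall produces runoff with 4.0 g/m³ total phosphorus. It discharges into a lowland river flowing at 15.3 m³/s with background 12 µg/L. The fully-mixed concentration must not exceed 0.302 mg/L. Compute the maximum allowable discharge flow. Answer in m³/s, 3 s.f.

1.20 m³/s

12 µg/L = 0.012 mg/L.
Mass balance at complete mixing: C_std·(Q_w + Q_r) = Q_w·C_e + Q_r·C_b.
Rearranging, Q_w = Q_r·(C_std − C_b)/(C_e − C_std) = 15.3·(0.302 − 0.012) / (4 − 0.302) = 1.2 m³/s.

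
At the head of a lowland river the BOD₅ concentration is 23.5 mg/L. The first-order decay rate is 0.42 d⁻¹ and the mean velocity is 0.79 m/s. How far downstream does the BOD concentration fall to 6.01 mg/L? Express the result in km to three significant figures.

222 km

From C = C₀·e^(−kt), t = ln(C₀/C)/k = ln(23.5/6.01)/0.42 = 1.364/0.42 = 3.247 d.
Distance = v·t = 0.79 m/s × 2.805e+05 s = 2.216e+05 m = 221.6 km.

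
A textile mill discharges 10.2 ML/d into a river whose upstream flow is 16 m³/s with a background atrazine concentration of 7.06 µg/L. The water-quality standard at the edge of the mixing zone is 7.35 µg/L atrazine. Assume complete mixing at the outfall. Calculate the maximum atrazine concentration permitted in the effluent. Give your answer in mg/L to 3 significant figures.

0.0467 mg/L

10.2 ML/d = 0.1181 m³/s.
7.06 µg/L = 0.00706 mg/L.
7.35 µg/L = 0.00735 mg/L.
Mass balance: 0.00735·16.12 = 0.1181·Cₑ + 16·0.00706.
Cₑ = (0.1185 − 0.113) / 0.1181 = 0.04665 mg/L.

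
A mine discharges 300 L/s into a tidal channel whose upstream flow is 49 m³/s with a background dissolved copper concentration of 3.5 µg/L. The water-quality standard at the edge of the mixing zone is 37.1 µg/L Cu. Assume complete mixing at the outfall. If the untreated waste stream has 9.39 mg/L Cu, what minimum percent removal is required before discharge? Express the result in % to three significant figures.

41.2 %

300 L/s = 0.3 m³/s.
3.5 µg/L = 0.0035 mg/L.
37.1 µg/L = 0.0371 mg/L.
Mass balance: 0.0371·49.3 = 0.3·Cₑ + 49·0.0035.
Cₑ = (1.829 − 0.1715) / 0.3 = 5.525 mg/L.
Required removal = 1 − 5.525/9.39 = 41.16 %.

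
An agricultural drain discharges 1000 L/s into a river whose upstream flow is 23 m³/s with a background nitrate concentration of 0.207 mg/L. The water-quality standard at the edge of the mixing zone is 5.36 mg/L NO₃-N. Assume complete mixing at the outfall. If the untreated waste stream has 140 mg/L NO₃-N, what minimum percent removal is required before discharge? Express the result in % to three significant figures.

11.5 %

1000 L/s = 1 m³/s.
Mass balance: 5.36·24 = 1·Cₑ + 23·0.207.
Cₑ = (128.6 − 4.761) / 1 = 123.9 mg/L.
Required removal = 1 − 123.9/140 = 11.51 %.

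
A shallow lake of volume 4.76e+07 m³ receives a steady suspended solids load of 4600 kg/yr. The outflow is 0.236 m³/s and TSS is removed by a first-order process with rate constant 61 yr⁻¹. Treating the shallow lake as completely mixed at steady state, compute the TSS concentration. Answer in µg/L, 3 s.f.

Outflow Q = 0.236 m³/s × 3.156e+07 s/yr = 7.448e+06 m³/yr.
Steady-state CSTR mass balance: W = Q·C + k·V·C, so C = W/(Q + kV).
Q + kV = 7.448e+06 + 61·4.76e+07 = 2.911e+09 m³/yr.
C = 4600/2.911e+09 = 1.58e-06 kg/m³ = 0.00158 mg/L = 1.58 µg/L.

1.58 µg/L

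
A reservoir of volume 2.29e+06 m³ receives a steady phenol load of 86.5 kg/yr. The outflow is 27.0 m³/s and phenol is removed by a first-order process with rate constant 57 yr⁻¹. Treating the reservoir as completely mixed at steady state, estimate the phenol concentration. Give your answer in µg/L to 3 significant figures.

Outflow Q = 27.0 m³/s × 3.156e+07 s/yr = 8.521e+08 m³/yr.
Steady-state CSTR mass balance: W = Q·C + k·V·C, so C = W/(Q + kV).
Q + kV = 8.521e+08 + 57·2.29e+06 = 9.826e+08 m³/yr.
C = 86.5/9.826e+08 = 8.803e-08 kg/m³ = 8.803e-05 mg/L = 0.08803 µg/L.

0.0880 µg/L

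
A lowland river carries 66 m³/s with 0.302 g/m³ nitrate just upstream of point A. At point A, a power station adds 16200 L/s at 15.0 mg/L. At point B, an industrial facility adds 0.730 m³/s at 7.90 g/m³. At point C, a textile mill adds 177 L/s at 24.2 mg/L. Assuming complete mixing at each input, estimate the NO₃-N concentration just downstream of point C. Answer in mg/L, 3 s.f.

3.28 mg/L

16200 L/s = 16.2 m³/s.
After input A: C = (66·0.302 + 16.2·15) / 82.2 = 3.199 mg/L.
After input B: C = (82.2·3.199 + 0.73·7.9) / 82.93 = 3.24 mg/L.
177 L/s = 0.177 m³/s.
After input C: C = (82.93·3.24 + 0.177·24.2) / 83.11 = 3.285 mg/L.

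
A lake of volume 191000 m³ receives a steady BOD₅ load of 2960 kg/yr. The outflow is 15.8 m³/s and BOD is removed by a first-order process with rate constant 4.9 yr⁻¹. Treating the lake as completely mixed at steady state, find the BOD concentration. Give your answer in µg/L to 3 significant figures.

Outflow Q = 15.8 m³/s × 3.156e+07 s/yr = 4.986e+08 m³/yr.
Steady-state CSTR mass balance: W = Q·C + k·V·C, so C = W/(Q + kV).
Q + kV = 4.986e+08 + 4.9·191000 = 4.995e+08 m³/yr.
C = 2960/4.995e+08 = 5.925e-06 kg/m³ = 0.005925 mg/L = 5.925 µg/L.

5.93 µg/L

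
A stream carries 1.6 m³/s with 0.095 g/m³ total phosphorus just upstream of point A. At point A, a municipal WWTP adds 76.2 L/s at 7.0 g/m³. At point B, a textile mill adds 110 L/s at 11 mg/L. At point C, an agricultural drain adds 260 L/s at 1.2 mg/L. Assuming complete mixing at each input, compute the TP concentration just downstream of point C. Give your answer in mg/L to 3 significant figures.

1.08 mg/L

76.2 L/s = 0.0762 m³/s.
After input A: C = (1.6·0.095 + 0.0762·7) / 1.676 = 0.4089 mg/L.
110 L/s = 0.11 m³/s.
After input B: C = (1.676·0.4089 + 0.11·11) / 1.786 = 1.061 mg/L.
260 L/s = 0.26 m³/s.
After input C: C = (1.786·1.061 + 0.26·1.2) / 2.046 = 1.079 mg/L.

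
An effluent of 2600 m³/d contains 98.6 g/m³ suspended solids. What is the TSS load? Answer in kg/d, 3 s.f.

256 kg/d

2600 m³/d = 0.03009 m³/s.
Mass flux = Q·C = 0.03009 m³/s × 98.6 g/m³ = 2.967 g/s.
= 2.967 g/s × 86.4 = 256.4 kg/d.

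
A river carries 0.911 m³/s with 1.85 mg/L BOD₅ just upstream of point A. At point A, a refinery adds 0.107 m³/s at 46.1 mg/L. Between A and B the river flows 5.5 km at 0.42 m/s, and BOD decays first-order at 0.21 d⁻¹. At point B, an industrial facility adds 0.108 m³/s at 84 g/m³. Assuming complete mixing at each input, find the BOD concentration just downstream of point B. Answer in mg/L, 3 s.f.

After input A: C = (0.911·1.85 + 0.107·46.1) / 1.018 = 6.501 mg/L.
Over the 5.5 km reach to input B (t = 1.31e+04 s = 0.1516 d), decay gives C = 6.501·exp(−0.21·0.1516) = 6.297 mg/L.
After input B: C = (1.018·6.297 + 0.108·84) / 1.126 = 13.75 mg/L.

13.8 mg/L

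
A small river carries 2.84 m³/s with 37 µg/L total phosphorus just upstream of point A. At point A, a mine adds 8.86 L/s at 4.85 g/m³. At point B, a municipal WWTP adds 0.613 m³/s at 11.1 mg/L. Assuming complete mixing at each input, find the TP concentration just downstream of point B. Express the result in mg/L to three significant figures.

37 µg/L = 0.037 mg/L.
8.86 L/s = 0.00886 m³/s.
After input A: C = (2.84·0.037 + 0.00886·4.85) / 2.849 = 0.05197 mg/L.
After input B: C = (2.849·0.05197 + 0.613·11.1) / 3.462 = 2.008 mg/L.

2.01 mg/L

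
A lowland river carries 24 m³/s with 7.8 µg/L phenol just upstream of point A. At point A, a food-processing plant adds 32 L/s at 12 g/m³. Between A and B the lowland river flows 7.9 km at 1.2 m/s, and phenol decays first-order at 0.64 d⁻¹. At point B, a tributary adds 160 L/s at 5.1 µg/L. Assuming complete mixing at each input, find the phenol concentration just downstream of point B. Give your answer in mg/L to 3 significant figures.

0.0225 mg/L

7.8 µg/L = 0.0078 mg/L.
32 L/s = 0.032 m³/s.
After input A: C = (24·0.0078 + 0.032·12) / 24.03 = 0.02377 mg/L.
Over the 7.9 km reach to input B (t = 6583 s = 0.0762 d), decay gives C = 0.02377·exp(−0.64·0.0762) = 0.02264 mg/L.
160 L/s = 0.16 m³/s.
5.1 µg/L = 0.0051 mg/L.
After input B: C = (24.03·0.02264 + 0.16·0.0051) / 24.19 = 0.02252 mg/L.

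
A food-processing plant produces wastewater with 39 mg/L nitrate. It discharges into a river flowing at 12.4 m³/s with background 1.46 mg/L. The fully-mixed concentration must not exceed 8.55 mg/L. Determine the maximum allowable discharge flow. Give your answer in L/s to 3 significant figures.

2890 L/s

Mass balance at complete mixing: C_std·(Q_w + Q_r) = Q_w·C_e + Q_r·C_b.
Rearranging, Q_w = Q_r·(C_std − C_b)/(C_e − C_std) = 12.4·(8.55 − 1.46) / (39 − 8.55) = 2.887 m³/s.
= 2887 L/s.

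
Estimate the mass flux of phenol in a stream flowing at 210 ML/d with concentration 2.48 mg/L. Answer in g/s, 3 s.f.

210 ML/d = 2.431 m³/s.
Mass flux = Q·C = 2.431 m³/s × 2.48 g/m³ = 6.028 g/s.

6.03 g/s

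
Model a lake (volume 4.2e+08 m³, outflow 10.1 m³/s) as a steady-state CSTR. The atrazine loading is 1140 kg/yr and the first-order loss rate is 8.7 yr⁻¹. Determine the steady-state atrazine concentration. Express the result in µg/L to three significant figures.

0.287 µg/L

Outflow Q = 10.1 m³/s × 3.156e+07 s/yr = 3.187e+08 m³/yr.
Steady-state CSTR mass balance: W = Q·C + k·V·C, so C = W/(Q + kV).
Q + kV = 3.187e+08 + 8.7·4.2e+08 = 3.973e+09 m³/yr.
C = 1140/3.973e+09 = 2.87e-07 kg/m³ = 0.000287 mg/L = 0.287 µg/L.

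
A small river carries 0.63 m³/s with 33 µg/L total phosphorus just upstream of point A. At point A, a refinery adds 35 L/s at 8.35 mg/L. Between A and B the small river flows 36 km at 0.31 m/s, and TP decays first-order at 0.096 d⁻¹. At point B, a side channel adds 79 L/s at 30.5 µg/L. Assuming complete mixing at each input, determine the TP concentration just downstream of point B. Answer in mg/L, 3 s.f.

0.373 mg/L

33 µg/L = 0.033 mg/L.
35 L/s = 0.035 m³/s.
After input A: C = (0.63·0.033 + 0.035·8.35) / 0.665 = 0.4707 mg/L.
Over the 36 km reach to input B (t = 1.161e+05 s = 1.344 d), decay gives C = 0.4707·exp(−0.096·1.344) = 0.4138 mg/L.
79 L/s = 0.079 m³/s.
30.5 µg/L = 0.0305 mg/L.
After input B: C = (0.665·0.4138 + 0.079·0.0305) / 0.744 = 0.3731 mg/L.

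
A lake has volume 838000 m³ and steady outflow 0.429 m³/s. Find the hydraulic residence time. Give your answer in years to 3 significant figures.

0.0619 yr

Q = 0.429 m³/s × 3.156e+07 s/yr = 1.354e+07 m³/yr.
Hydraulic residence time τ = V/Q = 838000/1.354e+07 = 0.0619 yr.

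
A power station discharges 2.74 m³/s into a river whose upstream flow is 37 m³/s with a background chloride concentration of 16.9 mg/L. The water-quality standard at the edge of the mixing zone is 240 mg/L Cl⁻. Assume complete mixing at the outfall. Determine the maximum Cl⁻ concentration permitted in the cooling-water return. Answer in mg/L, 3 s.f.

3250 mg/L

Mass balance: 240·39.74 = 2.74·Cₑ + 37·16.9.
Cₑ = (9538 − 625.3) / 2.74 = 3253 mg/L.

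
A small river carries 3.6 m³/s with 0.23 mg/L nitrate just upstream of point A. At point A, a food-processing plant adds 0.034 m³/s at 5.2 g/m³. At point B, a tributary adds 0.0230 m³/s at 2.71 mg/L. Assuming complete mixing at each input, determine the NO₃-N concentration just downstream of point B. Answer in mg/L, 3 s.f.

After input A: C = (3.6·0.23 + 0.034·5.2) / 3.634 = 0.2765 mg/L.
After input B: C = (3.634·0.2765 + 0.023·2.71) / 3.657 = 0.2918 mg/L.

0.292 mg/L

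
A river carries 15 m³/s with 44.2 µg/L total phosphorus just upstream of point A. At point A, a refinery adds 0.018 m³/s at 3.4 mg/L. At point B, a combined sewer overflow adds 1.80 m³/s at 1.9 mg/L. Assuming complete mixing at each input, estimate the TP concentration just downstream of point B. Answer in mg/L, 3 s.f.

44.2 µg/L = 0.0442 mg/L.
After input A: C = (15·0.0442 + 0.018·3.4) / 15.02 = 0.04822 mg/L.
After input B: C = (15.02·0.04822 + 1.8·1.9) / 16.82 = 0.2464 mg/L.

0.246 mg/L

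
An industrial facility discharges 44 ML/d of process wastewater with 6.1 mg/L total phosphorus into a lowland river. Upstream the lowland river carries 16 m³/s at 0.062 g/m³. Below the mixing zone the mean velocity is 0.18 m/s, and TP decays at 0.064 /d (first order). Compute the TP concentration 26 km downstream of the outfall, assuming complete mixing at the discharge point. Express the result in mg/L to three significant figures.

44 ML/d = 0.5093 m³/s.
After complete mixing, C₀ = (0.5093·6.1 + 16·0.062) / 16.51 = 0.2483 mg/L.
Travel time t = 2.6e+04 m / 0.18 m/s = 1.444e+05 s = 1.672 d.
C = 0.2483·exp(−0.064·1.672) = 0.2483·0.8985 = 0.2231 mg/L.

0.223 mg/L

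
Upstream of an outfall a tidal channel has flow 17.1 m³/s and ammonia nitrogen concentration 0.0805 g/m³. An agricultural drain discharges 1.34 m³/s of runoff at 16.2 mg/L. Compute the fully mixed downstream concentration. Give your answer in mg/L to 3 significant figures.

1.25 mg/L

Flow-weighted mixing gives C = (1.34·16.2 + 17.1·0.0805) / (1.34 + 17.1) = 23.08/18.44 = 1.252 mg/L.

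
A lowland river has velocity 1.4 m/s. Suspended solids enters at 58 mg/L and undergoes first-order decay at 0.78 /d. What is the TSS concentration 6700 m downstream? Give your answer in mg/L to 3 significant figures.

55.5 mg/L

Travel time t = 6700 m / 1.4 m/s = 6700/1.4 = 4786 s = 0.05539 d.
First-order decay: C = 58·exp(−0.78·0.05539) = 58·0.9577 = 55.55 mg/L.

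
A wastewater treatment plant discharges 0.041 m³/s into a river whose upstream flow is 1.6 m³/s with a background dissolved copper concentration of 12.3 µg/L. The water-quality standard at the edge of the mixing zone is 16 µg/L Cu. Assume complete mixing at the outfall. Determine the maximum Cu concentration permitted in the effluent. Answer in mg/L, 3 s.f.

0.160 mg/L

12.3 µg/L = 0.0123 mg/L.
16 µg/L = 0.016 mg/L.
Mass balance: 0.016·1.641 = 0.041·Cₑ + 1.6·0.0123.
Cₑ = (0.02626 − 0.01968) / 0.041 = 0.1604 mg/L.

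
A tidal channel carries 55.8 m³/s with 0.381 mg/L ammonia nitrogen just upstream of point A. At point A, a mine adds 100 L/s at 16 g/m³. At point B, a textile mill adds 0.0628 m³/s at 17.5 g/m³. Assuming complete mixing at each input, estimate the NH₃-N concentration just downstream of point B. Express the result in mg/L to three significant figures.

100 L/s = 0.1 m³/s.
After input A: C = (55.8·0.381 + 0.1·16) / 55.9 = 0.4089 mg/L.
After input B: C = (55.9·0.4089 + 0.0628·17.5) / 55.96 = 0.4281 mg/L.

0.428 mg/L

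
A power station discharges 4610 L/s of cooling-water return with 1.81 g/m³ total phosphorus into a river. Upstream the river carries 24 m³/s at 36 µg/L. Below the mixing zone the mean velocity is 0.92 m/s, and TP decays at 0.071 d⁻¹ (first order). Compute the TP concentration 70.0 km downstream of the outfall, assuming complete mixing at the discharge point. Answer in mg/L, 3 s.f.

0.302 mg/L

4610 L/s = 4.61 m³/s.
36 µg/L = 0.036 mg/L.
After complete mixing, C₀ = (4.61·1.81 + 24·0.036) / 28.61 = 0.3218 mg/L.
Travel time t = 7e+04 m / 0.92 m/s = 7.609e+04 s = 0.8806 d.
C = 0.3218·exp(−0.071·0.8806) = 0.3218·0.9394 = 0.3023 mg/L.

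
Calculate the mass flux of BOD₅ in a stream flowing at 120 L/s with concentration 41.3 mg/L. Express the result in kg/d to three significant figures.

428 kg/d

120 L/s = 0.12 m³/s.
Mass flux = Q·C = 0.12 m³/s × 41.3 g/m³ = 4.956 g/s.
= 4.956 g/s × 86.4 = 428.2 kg/d.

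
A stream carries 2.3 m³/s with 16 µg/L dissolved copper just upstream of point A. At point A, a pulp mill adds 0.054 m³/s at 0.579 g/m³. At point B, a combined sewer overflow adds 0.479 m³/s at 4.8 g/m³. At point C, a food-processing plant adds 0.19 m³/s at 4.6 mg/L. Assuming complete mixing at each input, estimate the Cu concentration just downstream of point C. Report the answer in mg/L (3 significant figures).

16 µg/L = 0.016 mg/L.
After input A: C = (2.3·0.016 + 0.054·0.579) / 2.354 = 0.02892 mg/L.
After input B: C = (2.354·0.02892 + 0.479·4.8) / 2.833 = 0.8356 mg/L.
After input C: C = (2.833·0.8356 + 0.19·4.6) / 3.023 = 1.072 mg/L.

1.07 mg/L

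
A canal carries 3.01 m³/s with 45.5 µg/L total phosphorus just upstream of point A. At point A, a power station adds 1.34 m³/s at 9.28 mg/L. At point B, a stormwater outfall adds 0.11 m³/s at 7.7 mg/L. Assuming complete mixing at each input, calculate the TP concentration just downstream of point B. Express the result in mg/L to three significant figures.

45.5 µg/L = 0.0455 mg/L.
After input A: C = (3.01·0.0455 + 1.34·9.28) / 4.35 = 2.89 mg/L.
After input B: C = (4.35·2.89 + 0.11·7.7) / 4.46 = 3.009 mg/L.

3.01 mg/L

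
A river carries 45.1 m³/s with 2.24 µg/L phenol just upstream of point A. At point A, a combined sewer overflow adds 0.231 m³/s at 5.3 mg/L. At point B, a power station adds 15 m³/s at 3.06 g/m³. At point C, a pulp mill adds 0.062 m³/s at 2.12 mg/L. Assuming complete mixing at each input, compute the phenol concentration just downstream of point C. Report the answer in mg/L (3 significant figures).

0.784 mg/L

2.24 µg/L = 0.00224 mg/L.
After input A: C = (45.1·0.00224 + 0.231·5.3) / 45.33 = 0.02924 mg/L.
After input B: C = (45.33·0.02924 + 15·3.06) / 60.33 = 0.7828 mg/L.
After input C: C = (60.33·0.7828 + 0.062·2.12) / 60.39 = 0.7841 mg/L.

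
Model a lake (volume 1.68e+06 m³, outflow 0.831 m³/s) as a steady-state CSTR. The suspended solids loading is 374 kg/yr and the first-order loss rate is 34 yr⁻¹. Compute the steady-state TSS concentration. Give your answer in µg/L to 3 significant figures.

Outflow Q = 0.831 m³/s × 3.156e+07 s/yr = 2.622e+07 m³/yr.
Steady-state CSTR mass balance: W = Q·C + k·V·C, so C = W/(Q + kV).
Q + kV = 2.622e+07 + 34·1.68e+06 = 8.334e+07 m³/yr.
C = 374/8.334e+07 = 4.487e-06 kg/m³ = 0.004487 mg/L = 4.487 µg/L.

4.49 µg/L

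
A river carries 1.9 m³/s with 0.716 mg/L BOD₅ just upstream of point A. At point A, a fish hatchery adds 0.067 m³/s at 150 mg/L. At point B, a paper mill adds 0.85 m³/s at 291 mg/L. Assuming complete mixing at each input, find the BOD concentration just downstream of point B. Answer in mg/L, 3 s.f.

91.9 mg/L

After input A: C = (1.9·0.716 + 0.067·150) / 1.967 = 5.801 mg/L.
After input B: C = (1.967·5.801 + 0.85·291) / 2.817 = 91.86 mg/L.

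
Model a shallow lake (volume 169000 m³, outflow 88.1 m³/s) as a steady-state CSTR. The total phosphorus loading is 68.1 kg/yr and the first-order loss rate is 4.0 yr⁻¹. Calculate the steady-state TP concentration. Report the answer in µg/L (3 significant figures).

0.0245 µg/L

Outflow Q = 88.1 m³/s × 3.156e+07 s/yr = 2.78e+09 m³/yr.
Steady-state CSTR mass balance: W = Q·C + k·V·C, so C = W/(Q + kV).
Q + kV = 2.78e+09 + 4.0·169000 = 2.781e+09 m³/yr.
C = 68.1/2.781e+09 = 2.449e-08 kg/m³ = 2.449e-05 mg/L = 0.02449 µg/L.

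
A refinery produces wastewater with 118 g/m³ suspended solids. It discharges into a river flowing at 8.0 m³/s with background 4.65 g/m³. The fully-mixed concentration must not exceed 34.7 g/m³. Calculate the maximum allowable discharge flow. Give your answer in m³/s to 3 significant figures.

2.89 m³/s

Mass balance at complete mixing: C_std·(Q_w + Q_r) = Q_w·C_e + Q_r·C_b.
Rearranging, Q_w = Q_r·(C_std − C_b)/(C_e − C_std) = 8.0·(34.7 − 4.65) / (118 − 34.7) = 2.886 m³/s.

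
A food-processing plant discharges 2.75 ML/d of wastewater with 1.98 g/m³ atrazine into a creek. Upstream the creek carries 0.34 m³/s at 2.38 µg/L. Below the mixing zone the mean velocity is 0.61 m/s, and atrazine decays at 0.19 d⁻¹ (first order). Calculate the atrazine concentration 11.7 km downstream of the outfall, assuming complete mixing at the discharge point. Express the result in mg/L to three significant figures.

2.75 ML/d = 0.03183 m³/s.
2.38 µg/L = 0.00238 mg/L.
After complete mixing, C₀ = (0.03183·1.98 + 0.34·0.00238) / 0.3718 = 0.1717 mg/L.
Travel time t = 1.17e+04 m / 0.61 m/s = 1.918e+04 s = 0.222 d.
C = 0.1717·exp(−0.19·0.222) = 0.1717·0.9587 = 0.1646 mg/L.

0.165 mg/L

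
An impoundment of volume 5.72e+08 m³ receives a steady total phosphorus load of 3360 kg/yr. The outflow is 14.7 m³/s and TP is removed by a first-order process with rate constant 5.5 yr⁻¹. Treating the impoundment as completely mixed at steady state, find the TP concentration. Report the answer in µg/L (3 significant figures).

0.931 µg/L

Outflow Q = 14.7 m³/s × 3.156e+07 s/yr = 4.639e+08 m³/yr.
Steady-state CSTR mass balance: W = Q·C + k·V·C, so C = W/(Q + kV).
Q + kV = 4.639e+08 + 5.5·5.72e+08 = 3.61e+09 m³/yr.
C = 3360/3.61e+09 = 9.308e-07 kg/m³ = 0.0009308 mg/L = 0.9308 µg/L.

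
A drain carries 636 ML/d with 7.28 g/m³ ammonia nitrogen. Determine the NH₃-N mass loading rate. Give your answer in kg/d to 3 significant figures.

636 ML/d = 7.361 m³/s.
Mass flux = Q·C = 7.361 m³/s × 7.28 g/m³ = 53.59 g/s.
= 53.59 g/s × 86.4 = 4630 kg/d.

4630 kg/d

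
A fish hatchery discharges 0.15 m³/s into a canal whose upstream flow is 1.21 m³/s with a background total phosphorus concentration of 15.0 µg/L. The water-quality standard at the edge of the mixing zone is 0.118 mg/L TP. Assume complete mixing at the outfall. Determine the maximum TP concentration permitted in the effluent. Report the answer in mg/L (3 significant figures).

15.0 µg/L = 0.015 mg/L.
Mass balance: 0.118·1.36 = 0.15·Cₑ + 1.21·0.015.
Cₑ = (0.1605 − 0.01815) / 0.15 = 0.9489 mg/L.

0.949 mg/L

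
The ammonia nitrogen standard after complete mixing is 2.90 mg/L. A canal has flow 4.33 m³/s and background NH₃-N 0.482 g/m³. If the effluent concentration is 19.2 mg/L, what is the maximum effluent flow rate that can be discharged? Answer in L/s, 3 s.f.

642 L/s

Mass balance at complete mixing: C_std·(Q_w + Q_r) = Q_w·C_e + Q_r·C_b.
Rearranging, Q_w = Q_r·(C_std − C_b)/(C_e − C_std) = 4.33·(2.9 − 0.482) / (19.2 − 2.9) = 0.6423 m³/s.
= 642.3 L/s.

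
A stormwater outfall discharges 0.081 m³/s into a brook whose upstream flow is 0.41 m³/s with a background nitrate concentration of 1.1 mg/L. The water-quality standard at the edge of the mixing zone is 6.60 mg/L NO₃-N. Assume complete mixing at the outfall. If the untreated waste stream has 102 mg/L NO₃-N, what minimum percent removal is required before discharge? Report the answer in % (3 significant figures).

66.2 %

Mass balance: 6.6·0.491 = 0.081·Cₑ + 0.41·1.1.
Cₑ = (3.241 − 0.451) / 0.081 = 34.44 mg/L.
Required removal = 1 − 34.44/102 = 66.24 %.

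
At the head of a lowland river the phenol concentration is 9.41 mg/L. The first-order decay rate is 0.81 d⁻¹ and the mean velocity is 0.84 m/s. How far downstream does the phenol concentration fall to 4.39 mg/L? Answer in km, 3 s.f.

68.3 km

From C = C₀·e^(−kt), t = ln(C₀/C)/k = ln(9.41/4.39)/0.81 = 0.7624/0.81 = 0.9413 d.
Distance = v·t = 0.84 m/s × 8.133e+04 s = 6.831e+04 m = 68.31 km.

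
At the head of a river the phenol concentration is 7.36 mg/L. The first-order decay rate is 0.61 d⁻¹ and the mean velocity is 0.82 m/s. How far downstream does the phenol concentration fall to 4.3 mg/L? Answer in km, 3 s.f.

From C = C₀·e^(−kt), t = ln(C₀/C)/k = ln(7.36/4.3)/0.61 = 0.5374/0.61 = 0.8811 d.
Distance = v·t = 0.82 m/s × 7.612e+04 s = 6.242e+04 m = 62.42 km.

62.4 km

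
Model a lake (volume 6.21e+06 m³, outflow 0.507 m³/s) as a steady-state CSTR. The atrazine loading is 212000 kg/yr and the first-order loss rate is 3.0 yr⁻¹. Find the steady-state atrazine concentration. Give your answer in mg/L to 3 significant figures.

6.12 mg/L

Outflow Q = 0.507 m³/s × 3.156e+07 s/yr = 1.6e+07 m³/yr.
Steady-state CSTR mass balance: W = Q·C + k·V·C, so C = W/(Q + kV).
Q + kV = 1.6e+07 + 3.0·6.21e+06 = 3.463e+07 m³/yr.
C = 212000/3.463e+07 = 0.006122 kg/m³ = 6.122 mg/L.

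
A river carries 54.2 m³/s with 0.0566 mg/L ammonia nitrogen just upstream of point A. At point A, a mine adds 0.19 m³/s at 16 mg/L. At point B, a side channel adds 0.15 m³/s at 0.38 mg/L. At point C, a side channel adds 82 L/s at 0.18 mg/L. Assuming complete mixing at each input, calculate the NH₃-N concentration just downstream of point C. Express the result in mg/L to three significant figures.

0.113 mg/L

After input A: C = (54.2·0.0566 + 0.19·16) / 54.39 = 0.1123 mg/L.
After input B: C = (54.39·0.1123 + 0.15·0.38) / 54.54 = 0.113 mg/L.
82 L/s = 0.082 m³/s.
After input C: C = (54.54·0.113 + 0.082·0.18) / 54.62 = 0.1131 mg/L.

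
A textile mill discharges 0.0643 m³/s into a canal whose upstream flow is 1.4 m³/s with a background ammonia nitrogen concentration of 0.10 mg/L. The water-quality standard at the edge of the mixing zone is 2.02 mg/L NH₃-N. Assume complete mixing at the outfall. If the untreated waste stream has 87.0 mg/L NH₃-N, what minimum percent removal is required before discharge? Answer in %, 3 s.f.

Mass balance: 2.02·1.464 = 0.0643·Cₑ + 1.4·0.1.
Cₑ = (2.958 − 0.14) / 0.0643 = 43.82 mg/L.
Required removal = 1 − 43.82/87.0 = 49.63 %.

49.6 %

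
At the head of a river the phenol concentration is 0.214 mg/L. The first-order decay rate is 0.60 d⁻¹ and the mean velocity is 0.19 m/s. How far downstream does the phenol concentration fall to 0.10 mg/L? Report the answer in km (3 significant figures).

20.8 km

From C = C₀·e^(−kt), t = ln(C₀/C)/k = ln(0.214/0.10)/0.60 = 0.7608/0.60 = 1.268 d.
Distance = v·t = 0.19 m/s × 1.096e+05 s = 2.082e+04 m = 20.82 km.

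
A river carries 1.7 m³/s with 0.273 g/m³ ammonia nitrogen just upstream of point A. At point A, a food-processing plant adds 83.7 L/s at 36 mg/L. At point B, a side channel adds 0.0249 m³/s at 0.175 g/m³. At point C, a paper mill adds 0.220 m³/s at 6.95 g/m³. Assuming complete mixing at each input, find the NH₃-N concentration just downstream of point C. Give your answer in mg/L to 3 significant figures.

2.47 mg/L

83.7 L/s = 0.0837 m³/s.
After input A: C = (1.7·0.273 + 0.0837·36) / 1.784 = 1.949 mg/L.
After input B: C = (1.784·1.949 + 0.0249·0.175) / 1.809 = 1.925 mg/L.
After input C: C = (1.809·1.925 + 0.22·6.95) / 2.029 = 2.47 mg/L.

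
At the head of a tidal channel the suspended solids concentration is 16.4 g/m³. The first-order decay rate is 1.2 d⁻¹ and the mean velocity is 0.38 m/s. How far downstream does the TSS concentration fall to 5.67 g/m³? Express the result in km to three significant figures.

From C = C₀·e^(−kt), t = ln(C₀/C)/k = ln(16.4/5.67)/1.2 = 1.062/1.2 = 0.8851 d.
Distance = v·t = 0.38 m/s × 7.647e+04 s = 2.906e+04 m = 29.06 km.

29.1 km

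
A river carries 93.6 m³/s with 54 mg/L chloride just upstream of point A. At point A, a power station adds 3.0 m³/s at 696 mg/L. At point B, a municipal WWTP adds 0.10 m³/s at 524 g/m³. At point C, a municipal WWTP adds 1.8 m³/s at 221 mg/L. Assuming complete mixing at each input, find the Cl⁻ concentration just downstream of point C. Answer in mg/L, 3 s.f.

After input A: C = (93.6·54 + 3·696) / 96.6 = 73.94 mg/L.
After input B: C = (96.6·73.94 + 0.1·524) / 96.7 = 74.4 mg/L.
After input C: C = (96.7·74.4 + 1.8·221) / 98.5 = 77.08 mg/L.

77.1 mg/L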